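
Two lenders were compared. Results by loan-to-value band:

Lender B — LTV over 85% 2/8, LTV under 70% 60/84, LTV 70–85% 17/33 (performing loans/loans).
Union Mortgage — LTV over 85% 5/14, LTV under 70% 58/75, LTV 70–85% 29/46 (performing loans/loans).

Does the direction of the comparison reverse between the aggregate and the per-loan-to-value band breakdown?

LTV over 85%: Lender B 2/8 = 25.0%, Union Mortgage 5/14 = 35.7% → Union Mortgage
LTV under 70%: Lender B 60/84 = 71.4%, Union Mortgage 58/75 = 77.3% → Union Mortgage
LTV 70–85%: Lender B 17/33 = 51.5%, Union Mortgage 29/46 = 63.0% → Union Mortgage
Overall: Lender B 79/125 = 63.2%, Union Mortgage 92/135 = 68.1% → Union Mortgage
Union Mortgage wins overall and in every loan-to-value group — no reversal.

No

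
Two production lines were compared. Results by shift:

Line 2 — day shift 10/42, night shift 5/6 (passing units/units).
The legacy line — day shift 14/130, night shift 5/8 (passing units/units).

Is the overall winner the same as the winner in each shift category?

Yes

Day shift: Line 2 10/42 = 23.8%, the legacy line 14/130 = 10.8% → Line 2
Night shift: Line 2 5/6 = 83.3%, the legacy line 5/8 = 62.5% → Line 2
Overall: Line 2 15/48 = 31.2%, the legacy line 19/138 = 13.8% → Line 2
Line 2 wins overall and in every shift group — no reversal.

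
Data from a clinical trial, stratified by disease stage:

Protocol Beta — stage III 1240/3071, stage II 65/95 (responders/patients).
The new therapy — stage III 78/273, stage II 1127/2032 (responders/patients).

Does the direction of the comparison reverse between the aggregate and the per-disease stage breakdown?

Stage III: Protocol Beta 1240/3071 = 40.4%, the new therapy 78/273 = 28.6% → Protocol Beta
Stage II: Protocol Beta 65/95 = 68.4%, the new therapy 1127/2032 = 55.5% → Protocol Beta
Overall: Protocol Beta 1305/3166 = 41.2%, the new therapy 1205/2305 = 52.3% → the new therapy
Protocol Beta wins each disease group but the new therapy wins overall — the comparison reverses. Protocol Beta's patients skew toward stage III, which has a lower base rate.

Yes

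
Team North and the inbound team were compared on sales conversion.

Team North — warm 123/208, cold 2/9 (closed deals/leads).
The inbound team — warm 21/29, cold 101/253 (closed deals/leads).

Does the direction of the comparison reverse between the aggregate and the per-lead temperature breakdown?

Yes

Warm: Team North 123/208 = 59.1%, the inbound team 21/29 = 72.4% → the inbound team
Cold: Team North 2/9 = 22.2%, the inbound team 101/253 = 39.9% → the inbound team
Overall: Team North 125/217 = 57.6%, the inbound team 122/282 = 43.3% → Team North
The inbound team wins each lead group but Team North wins overall — the comparison reverses. The inbound team's leads skew toward cold, which has a lower base rate.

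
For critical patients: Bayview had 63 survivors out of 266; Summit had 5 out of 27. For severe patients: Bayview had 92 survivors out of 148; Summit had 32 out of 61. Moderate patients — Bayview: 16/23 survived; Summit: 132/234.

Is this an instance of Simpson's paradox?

Yes

Critical: Bayview 63/266 = 23.7%, Summit 5/27 = 18.5% → Bayview
Severe: Bayview 92/148 = 62.2%, Summit 32/61 = 52.5% → Bayview
Moderate: Bayview 16/23 = 69.6%, Summit 132/234 = 56.4% → Bayview
Overall: Bayview 171/437 = 39.1%, Summit 169/322 = 52.5% → Summit
Bayview wins each case group but Summit wins overall — the comparison reverses. Bayview's patients skew toward critical, which has a lower base rate.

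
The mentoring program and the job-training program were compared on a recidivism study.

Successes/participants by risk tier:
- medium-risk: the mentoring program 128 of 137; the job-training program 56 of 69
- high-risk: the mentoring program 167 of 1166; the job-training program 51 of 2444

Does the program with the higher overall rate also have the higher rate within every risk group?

Medium-risk: the mentoring program 128/137 = 93.4%, the job-training program 56/69 = 81.2% → the mentoring program
High-risk: the mentoring program 167/1166 = 14.3%, the job-training program 51/2444 = 2.1% → the mentoring program
Overall: the mentoring program 295/1303 = 22.6%, the job-training program 107/2513 = 4.3% → the mentoring program
The mentoring program wins overall and in every risk group — no reversal.

Yes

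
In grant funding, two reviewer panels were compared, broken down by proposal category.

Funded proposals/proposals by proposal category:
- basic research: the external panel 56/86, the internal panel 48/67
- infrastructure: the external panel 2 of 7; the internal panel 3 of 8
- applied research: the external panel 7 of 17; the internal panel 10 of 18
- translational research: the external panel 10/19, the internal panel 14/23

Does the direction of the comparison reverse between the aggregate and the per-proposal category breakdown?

Basic research: the external panel 56/86 = 65.1%, the internal panel 48/67 = 71.6% → the internal panel
Infrastructure: the external panel 2/7 = 28.6%, the internal panel 3/8 = 37.5% → the internal panel
Applied research: the external panel 7/17 = 41.2%, the internal panel 10/18 = 55.6% → the internal panel
Translational research: the external panel 10/19 = 52.6%, the internal panel 14/23 = 60.9% → the internal panel
Overall: the external panel 75/129 = 58.1%, the internal panel 75/116 = 64.7% → the internal panel
The internal panel wins overall and in every proposal group — no reversal.

No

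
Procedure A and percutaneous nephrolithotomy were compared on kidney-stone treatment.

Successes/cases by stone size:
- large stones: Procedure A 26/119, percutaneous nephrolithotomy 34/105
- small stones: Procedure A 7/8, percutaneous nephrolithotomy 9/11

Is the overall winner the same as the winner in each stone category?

Large stones: Procedure A 26/119 = 21.8%, percutaneous nephrolithotomy 34/105 = 32.4% → percutaneous nephrolithotomy
Small stones: Procedure A 7/8 = 87.5%, percutaneous nephrolithotomy 9/11 = 81.8% → Procedure A
Overall: Procedure A 33/127 = 26.0%, percutaneous nephrolithotomy 43/116 = 37.1% → percutaneous nephrolithotomy
Neither sweeps: Procedure A wins 1 of 2 groups, percutaneous nephrolithotomy wins 1. Percutaneous nephrolithotomy wins overall but not every group — no Simpson reversal.

No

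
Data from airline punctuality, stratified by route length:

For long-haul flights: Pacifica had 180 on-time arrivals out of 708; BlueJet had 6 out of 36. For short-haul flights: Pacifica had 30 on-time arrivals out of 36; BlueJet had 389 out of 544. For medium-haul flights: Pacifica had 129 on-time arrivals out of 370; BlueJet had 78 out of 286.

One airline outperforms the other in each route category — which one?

Long-haul: Pacifica 180/708 = 25.4%, BlueJet 6/36 = 16.7% → Pacifica
Short-haul: Pacifica 30/36 = 83.3%, BlueJet 389/544 = 71.5% → Pacifica
Medium-haul: Pacifica 129/370 = 34.9%, BlueJet 78/286 = 27.3% → Pacifica
Pacifica has the higher rate in all 3 groups.

Pacifica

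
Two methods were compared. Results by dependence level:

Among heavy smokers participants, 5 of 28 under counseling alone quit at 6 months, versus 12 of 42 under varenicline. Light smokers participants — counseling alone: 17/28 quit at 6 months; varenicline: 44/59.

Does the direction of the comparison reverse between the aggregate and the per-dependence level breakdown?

No

Heavy smokers: counseling alone 5/28 = 17.9%, varenicline 12/42 = 28.6% → varenicline
Light smokers: counseling alone 17/28 = 60.7%, varenicline 44/59 = 74.6% → varenicline
Overall: counseling alone 22/56 = 39.3%, varenicline 56/101 = 55.4% → varenicline
Varenicline wins overall and in every dependence group — no reversal.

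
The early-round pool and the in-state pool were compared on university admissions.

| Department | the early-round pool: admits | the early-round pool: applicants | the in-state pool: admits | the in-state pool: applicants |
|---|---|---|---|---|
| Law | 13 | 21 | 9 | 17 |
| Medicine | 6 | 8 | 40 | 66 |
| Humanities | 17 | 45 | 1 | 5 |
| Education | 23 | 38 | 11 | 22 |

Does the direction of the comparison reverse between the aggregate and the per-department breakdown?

Law: the early-round pool 13/21 = 61.9%, the in-state pool 9/17 = 52.9% → the early-round pool
Medicine: the early-round pool 6/8 = 75.0%, the in-state pool 40/66 = 60.6% → the early-round pool
Humanities: the early-round pool 17/45 = 37.8%, the in-state pool 1/5 = 20.0% → the early-round pool
Education: the early-round pool 23/38 = 60.5%, the in-state pool 11/22 = 50.0% → the early-round pool
Overall: the early-round pool 59/112 = 52.7%, the in-state pool 61/110 = 55.5% → the in-state pool
The early-round pool wins each department group but the in-state pool wins overall — the comparison reverses. The early-round pool's applicants skew toward Humanities, which has a lower base rate.

Yes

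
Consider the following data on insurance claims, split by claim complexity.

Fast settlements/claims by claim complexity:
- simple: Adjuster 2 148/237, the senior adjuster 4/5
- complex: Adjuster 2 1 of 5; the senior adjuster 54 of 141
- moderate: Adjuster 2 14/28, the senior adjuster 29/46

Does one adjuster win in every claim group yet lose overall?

Simple: Adjuster 2 148/237 = 62.4%, the senior adjuster 4/5 = 80.0% → the senior adjuster
Complex: Adjuster 2 1/5 = 20.0%, the senior adjuster 54/141 = 38.3% → the senior adjuster
Moderate: Adjuster 2 14/28 = 50.0%, the senior adjuster 29/46 = 63.0% → the senior adjuster
Overall: Adjuster 2 163/270 = 60.4%, the senior adjuster 87/192 = 45.3% → Adjuster 2
The senior adjuster wins each claim group but Adjuster 2 wins overall — the comparison reverses. The senior adjuster's claims skew toward complex, which has a lower base rate.

Yes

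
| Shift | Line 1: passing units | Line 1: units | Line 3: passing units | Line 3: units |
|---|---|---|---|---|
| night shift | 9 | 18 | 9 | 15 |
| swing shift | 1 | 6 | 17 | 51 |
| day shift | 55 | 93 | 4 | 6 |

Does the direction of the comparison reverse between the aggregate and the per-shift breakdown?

Night shift: Line 1 9/18 = 50.0%, Line 3 9/15 = 60.0% → Line 3
Swing shift: Line 1 1/6 = 16.7%, Line 3 17/51 = 33.3% → Line 3
Day shift: Line 1 55/93 = 59.1%, Line 3 4/6 = 66.7% → Line 3
Overall: Line 1 65/117 = 55.6%, Line 3 30/72 = 41.7% → Line 1
Line 3 wins each shift group but Line 1 wins overall — the comparison reverses. Line 3's units skew toward swing shift, which has a lower base rate.

Yes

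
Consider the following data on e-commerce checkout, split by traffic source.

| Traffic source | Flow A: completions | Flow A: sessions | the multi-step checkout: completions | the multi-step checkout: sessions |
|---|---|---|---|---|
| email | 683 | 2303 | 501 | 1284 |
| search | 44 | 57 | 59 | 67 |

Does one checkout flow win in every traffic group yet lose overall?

Email: Flow A 683/2303 = 29.7%, the multi-step checkout 501/1284 = 39.0% → the multi-step checkout
Search: Flow A 44/57 = 77.2%, the multi-step checkout 59/67 = 88.1% → the multi-step checkout
Overall: Flow A 727/2360 = 30.8%, the multi-step checkout 560/1351 = 41.5% → the multi-step checkout
The multi-step checkout wins overall and in every traffic group — no reversal.

No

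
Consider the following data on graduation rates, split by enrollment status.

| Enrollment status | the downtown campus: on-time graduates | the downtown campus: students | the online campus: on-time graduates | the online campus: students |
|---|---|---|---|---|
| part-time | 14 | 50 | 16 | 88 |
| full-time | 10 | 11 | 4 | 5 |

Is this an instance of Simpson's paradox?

No

Part-time: the downtown campus 14/50 = 28.0%, the online campus 16/88 = 18.2% → the downtown campus
Full-time: the downtown campus 10/11 = 90.9%, the online campus 4/5 = 80.0% → the downtown campus
Overall: the downtown campus 24/61 = 39.3%, the online campus 20/93 = 21.5% → the downtown campus
The downtown campus wins overall and in every enrollment group — no reversal.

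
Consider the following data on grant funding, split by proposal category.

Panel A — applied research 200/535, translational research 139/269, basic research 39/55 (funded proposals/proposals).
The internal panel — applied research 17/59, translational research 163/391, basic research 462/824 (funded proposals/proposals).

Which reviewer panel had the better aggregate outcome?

Applied research: Panel A 200/535 = 37.4%, the internal panel 17/59 = 28.8% → Panel A
Translational research: Panel A 139/269 = 51.7%, the internal panel 163/391 = 41.7% → Panel A
Basic research: Panel A 39/55 = 70.9%, the internal panel 462/824 = 56.1% → Panel A
Overall: Panel A 378/859 = 44.0%, the internal panel 642/1274 = 50.4% → the internal panel
(Panel A wins every proposal group but the internal panel wins overall — Panel A's proposals skew toward the low-rate applied research group.)

the internal panel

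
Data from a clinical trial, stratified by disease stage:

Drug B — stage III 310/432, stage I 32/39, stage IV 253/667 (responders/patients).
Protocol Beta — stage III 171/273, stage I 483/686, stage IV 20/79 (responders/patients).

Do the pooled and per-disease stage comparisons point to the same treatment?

Stage III: Drug B 310/432 = 71.8%, Protocol Beta 171/273 = 62.6% → Drug B
Stage I: Drug B 32/39 = 82.1%, Protocol Beta 483/686 = 70.4% → Drug B
Stage IV: Drug B 253/667 = 37.9%, Protocol Beta 20/79 = 25.3% → Drug B
Overall: Drug B 595/1138 = 52.3%, Protocol Beta 674/1038 = 64.9% → Protocol Beta
Drug B wins each disease group but Protocol Beta wins overall — the comparison reverses. Drug B's patients skew toward stage IV, which has a lower base rate.

No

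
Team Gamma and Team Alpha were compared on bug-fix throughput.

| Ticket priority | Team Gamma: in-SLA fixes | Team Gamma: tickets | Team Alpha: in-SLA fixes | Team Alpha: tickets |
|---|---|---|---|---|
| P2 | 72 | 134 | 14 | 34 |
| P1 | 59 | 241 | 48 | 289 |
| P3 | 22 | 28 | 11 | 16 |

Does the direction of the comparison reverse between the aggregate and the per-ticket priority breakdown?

No

P2: Team Gamma 72/134 = 53.7%, Team Alpha 14/34 = 41.2% → Team Gamma
P1: Team Gamma 59/241 = 24.5%, Team Alpha 48/289 = 16.6% → Team Gamma
P3: Team Gamma 22/28 = 78.6%, Team Alpha 11/16 = 68.8% → Team Gamma
Overall: Team Gamma 153/403 = 38.0%, Team Alpha 73/339 = 21.5% → Team Gamma
Team Gamma wins overall and in every ticket group — no reversal.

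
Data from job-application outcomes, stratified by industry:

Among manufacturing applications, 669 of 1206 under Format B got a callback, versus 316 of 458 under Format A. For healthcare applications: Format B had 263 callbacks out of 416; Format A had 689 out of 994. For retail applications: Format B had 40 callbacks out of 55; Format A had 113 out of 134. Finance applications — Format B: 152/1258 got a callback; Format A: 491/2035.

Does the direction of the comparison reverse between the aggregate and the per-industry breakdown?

Manufacturing: Format B 669/1206 = 55.5%, Format A 316/458 = 69.0% → Format A
Healthcare: Format B 263/416 = 63.2%, Format A 689/994 = 69.3% → Format A
Retail: Format B 40/55 = 72.7%, Format A 113/134 = 84.3% → Format A
Finance: Format B 152/1258 = 12.1%, Format A 491/2035 = 24.1% → Format A
Overall: Format B 1124/2935 = 38.3%, Format A 1609/3621 = 44.4% → Format A
Format A wins overall and in every industry group — no reversal.

No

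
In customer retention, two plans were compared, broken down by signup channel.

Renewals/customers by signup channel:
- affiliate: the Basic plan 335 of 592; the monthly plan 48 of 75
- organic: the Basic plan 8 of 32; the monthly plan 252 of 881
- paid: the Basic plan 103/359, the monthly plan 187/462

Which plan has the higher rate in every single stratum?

the monthly plan

Affiliate: the Basic plan 335/592 = 56.6%, the monthly plan 48/75 = 64.0% → the monthly plan
Organic: the Basic plan 8/32 = 25.0%, the monthly plan 252/881 = 28.6% → the monthly plan
Paid: the Basic plan 103/359 = 28.7%, the monthly plan 187/462 = 40.5% → the monthly plan
The monthly plan has the higher rate in all 3 groups.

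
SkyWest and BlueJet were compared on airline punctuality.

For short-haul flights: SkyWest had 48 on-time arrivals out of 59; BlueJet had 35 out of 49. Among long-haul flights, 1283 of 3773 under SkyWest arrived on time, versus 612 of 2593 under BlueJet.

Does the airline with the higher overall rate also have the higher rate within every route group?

Short-haul: SkyWest 48/59 = 81.4%, BlueJet 35/49 = 71.4% → SkyWest
Long-haul: SkyWest 1283/3773 = 34.0%, BlueJet 612/2593 = 23.6% → SkyWest
Overall: SkyWest 1331/3832 = 34.7%, BlueJet 647/2642 = 24.5% → SkyWest
SkyWest wins overall and in every route group — no reversal.

Yes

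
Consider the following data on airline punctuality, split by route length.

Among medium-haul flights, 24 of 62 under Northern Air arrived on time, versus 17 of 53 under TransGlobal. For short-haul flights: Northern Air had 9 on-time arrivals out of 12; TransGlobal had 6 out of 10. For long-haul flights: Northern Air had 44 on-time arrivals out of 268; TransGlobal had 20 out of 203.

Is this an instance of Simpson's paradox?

No

Medium-haul: Northern Air 24/62 = 38.7%, TransGlobal 17/53 = 32.1% → Northern Air
Short-haul: Northern Air 9/12 = 75.0%, TransGlobal 6/10 = 60.0% → Northern Air
Long-haul: Northern Air 44/268 = 16.4%, TransGlobal 20/203 = 9.9% → Northern Air
Overall: Northern Air 77/342 = 22.5%, TransGlobal 43/266 = 16.2% → Northern Air
Northern Air wins overall and in every route group — no reversal.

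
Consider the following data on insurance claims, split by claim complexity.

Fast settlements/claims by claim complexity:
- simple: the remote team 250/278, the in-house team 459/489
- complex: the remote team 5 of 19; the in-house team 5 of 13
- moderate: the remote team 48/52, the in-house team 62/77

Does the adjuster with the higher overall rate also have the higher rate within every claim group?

No

Simple: the remote team 250/278 = 89.9%, the in-house team 459/489 = 93.9% → the in-house team
Complex: the remote team 5/19 = 26.3%, the in-house team 5/13 = 38.5% → the in-house team
Moderate: the remote team 48/52 = 92.3%, the in-house team 62/77 = 80.5% → the remote team
Overall: the remote team 303/349 = 86.8%, the in-house team 526/579 = 90.8% → the in-house team
Neither sweeps: the remote team wins 1 of 3 groups, the in-house team wins 2. The in-house team wins overall but not every group — no Simpson reversal.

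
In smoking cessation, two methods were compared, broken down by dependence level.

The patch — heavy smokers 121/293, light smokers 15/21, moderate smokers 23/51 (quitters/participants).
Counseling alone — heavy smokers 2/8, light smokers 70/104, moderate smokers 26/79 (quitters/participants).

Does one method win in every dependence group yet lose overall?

Yes

Heavy smokers: the patch 121/293 = 41.3%, counseling alone 2/8 = 25.0% → the patch
Light smokers: the patch 15/21 = 71.4%, counseling alone 70/104 = 67.3% → the patch
Moderate smokers: the patch 23/51 = 45.1%, counseling alone 26/79 = 32.9% → the patch
Overall: the patch 159/365 = 43.6%, counseling alone 98/191 = 51.3% → counseling alone
The patch wins each dependence group but counseling alone wins overall — the comparison reverses. The patch's participants skew toward heavy smokers, which has a lower base rate.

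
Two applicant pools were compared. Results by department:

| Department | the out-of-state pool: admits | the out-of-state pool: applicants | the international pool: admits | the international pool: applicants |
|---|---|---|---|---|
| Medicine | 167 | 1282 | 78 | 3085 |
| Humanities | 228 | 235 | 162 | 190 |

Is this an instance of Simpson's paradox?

No

Medicine: the out-of-state pool 167/1282 = 13.0%, the international pool 78/3085 = 2.5% → the out-of-state pool
Humanities: the out-of-state pool 228/235 = 97.0%, the international pool 162/190 = 85.3% → the out-of-state pool
Overall: the out-of-state pool 395/1517 = 26.0%, the international pool 240/3275 = 7.3% → the out-of-state pool
The out-of-state pool wins overall and in every department group — no reversal.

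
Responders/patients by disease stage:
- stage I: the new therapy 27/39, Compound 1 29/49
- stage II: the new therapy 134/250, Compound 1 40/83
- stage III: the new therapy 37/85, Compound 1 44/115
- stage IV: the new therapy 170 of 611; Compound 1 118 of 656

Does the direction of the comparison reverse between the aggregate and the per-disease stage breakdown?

No

Stage I: the new therapy 27/39 = 69.2%, Compound 1 29/49 = 59.2% → the new therapy
Stage II: the new therapy 134/250 = 53.6%, Compound 1 40/83 = 48.2% → the new therapy
Stage III: the new therapy 37/85 = 43.5%, Compound 1 44/115 = 38.3% → the new therapy
Stage IV: the new therapy 170/611 = 27.8%, Compound 1 118/656 = 18.0% → the new therapy
Overall: the new therapy 368/985 = 37.4%, Compound 1 231/903 = 25.6% → the new therapy
The new therapy wins overall and in every disease group — no reversal.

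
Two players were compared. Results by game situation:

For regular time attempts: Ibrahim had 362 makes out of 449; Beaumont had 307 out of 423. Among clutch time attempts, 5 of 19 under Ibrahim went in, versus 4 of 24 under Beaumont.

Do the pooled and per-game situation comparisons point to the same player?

Regular time: Ibrahim 362/449 = 80.6%, Beaumont 307/423 = 72.6% → Ibrahim
Clutch time: Ibrahim 5/19 = 26.3%, Beaumont 4/24 = 16.7% → Ibrahim
Overall: Ibrahim 367/468 = 78.4%, Beaumont 311/447 = 69.6% → Ibrahim
Ibrahim wins overall and in every game group — no reversal.

Yes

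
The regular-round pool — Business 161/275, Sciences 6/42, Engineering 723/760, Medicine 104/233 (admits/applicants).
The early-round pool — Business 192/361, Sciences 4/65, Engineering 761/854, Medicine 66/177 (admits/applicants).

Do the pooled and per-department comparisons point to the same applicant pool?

Business: the regular-round pool 161/275 = 58.5%, the early-round pool 192/361 = 53.2% → the regular-round pool
Sciences: the regular-round pool 6/42 = 14.3%, the early-round pool 4/65 = 6.2% → the regular-round pool
Engineering: the regular-round pool 723/760 = 95.1%, the early-round pool 761/854 = 89.1% → the regular-round pool
Medicine: the regular-round pool 104/233 = 44.6%, the early-round pool 66/177 = 37.3% → the regular-round pool
Overall: the regular-round pool 994/1310 = 75.9%, the early-round pool 1023/1457 = 70.2% → the regular-round pool
The regular-round pool wins overall and in every department group — no reversal.

Yes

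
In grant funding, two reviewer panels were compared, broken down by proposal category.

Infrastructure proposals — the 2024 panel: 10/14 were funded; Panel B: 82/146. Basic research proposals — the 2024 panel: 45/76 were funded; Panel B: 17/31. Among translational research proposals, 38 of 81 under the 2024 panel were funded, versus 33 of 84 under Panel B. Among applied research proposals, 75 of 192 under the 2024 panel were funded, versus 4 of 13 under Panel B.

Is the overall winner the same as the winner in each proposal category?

Infrastructure: the 2024 panel 10/14 = 71.4%, Panel B 82/146 = 56.2% → the 2024 panel
Basic research: the 2024 panel 45/76 = 59.2%, Panel B 17/31 = 54.8% → the 2024 panel
Translational research: the 2024 panel 38/81 = 46.9%, Panel B 33/84 = 39.3% → the 2024 panel
Applied research: the 2024 panel 75/192 = 39.1%, Panel B 4/13 = 30.8% → the 2024 panel
Overall: the 2024 panel 168/363 = 46.3%, Panel B 136/274 = 49.6% → Panel B
The 2024 panel wins each proposal group but Panel B wins overall — the comparison reverses. The 2024 panel's proposals skew toward applied research, which has a lower base rate.

No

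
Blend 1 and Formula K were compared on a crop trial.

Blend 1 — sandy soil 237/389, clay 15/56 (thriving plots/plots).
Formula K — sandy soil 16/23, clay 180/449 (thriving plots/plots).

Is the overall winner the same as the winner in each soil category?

Sandy soil: Blend 1 237/389 = 60.9%, Formula K 16/23 = 69.6% → Formula K
Clay: Blend 1 15/56 = 26.8%, Formula K 180/449 = 40.1% → Formula K
Overall: Blend 1 252/445 = 56.6%, Formula K 196/472 = 41.5% → Blend 1
Formula K wins each soil group but Blend 1 wins overall — the comparison reverses. Formula K's plots skew toward clay, which has a lower base rate.

No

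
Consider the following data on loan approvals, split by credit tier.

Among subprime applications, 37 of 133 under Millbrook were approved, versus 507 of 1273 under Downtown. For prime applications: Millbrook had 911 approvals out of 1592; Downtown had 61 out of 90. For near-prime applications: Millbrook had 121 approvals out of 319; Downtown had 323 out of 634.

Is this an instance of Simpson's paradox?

Yes

Subprime: Millbrook 37/133 = 27.8%, Downtown 507/1273 = 39.8% → Downtown
Prime: Millbrook 911/1592 = 57.2%, Downtown 61/90 = 67.8% → Downtown
Near-prime: Millbrook 121/319 = 37.9%, Downtown 323/634 = 50.9% → Downtown
Overall: Millbrook 1069/2044 = 52.3%, Downtown 891/1997 = 44.6% → Millbrook
Downtown wins each credit group but Millbrook wins overall — the comparison reverses. Downtown's applications skew toward subprime, which has a lower base rate.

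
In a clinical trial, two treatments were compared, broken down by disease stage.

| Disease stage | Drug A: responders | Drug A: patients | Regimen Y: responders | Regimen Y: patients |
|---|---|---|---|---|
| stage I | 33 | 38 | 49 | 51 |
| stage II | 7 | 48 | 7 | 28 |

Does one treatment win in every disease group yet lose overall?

No

Stage I: Drug A 33/38 = 86.8%, Regimen Y 49/51 = 96.1% → Regimen Y
Stage II: Drug A 7/48 = 14.6%, Regimen Y 7/28 = 25.0% → Regimen Y
Overall: Drug A 40/86 = 46.5%, Regimen Y 56/79 = 70.9% → Regimen Y
Regimen Y wins overall and in every disease group — no reversal.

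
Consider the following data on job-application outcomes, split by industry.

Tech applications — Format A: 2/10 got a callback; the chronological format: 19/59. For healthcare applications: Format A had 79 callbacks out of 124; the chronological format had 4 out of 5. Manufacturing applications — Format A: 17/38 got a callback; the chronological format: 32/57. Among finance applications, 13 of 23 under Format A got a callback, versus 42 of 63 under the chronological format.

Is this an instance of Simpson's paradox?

Tech: Format A 2/10 = 20.0%, the chronological format 19/59 = 32.2% → the chronological format
Healthcare: Format A 79/124 = 63.7%, the chronological format 4/5 = 80.0% → the chronological format
Manufacturing: Format A 17/38 = 44.7%, the chronological format 32/57 = 56.1% → the chronological format
Finance: Format A 13/23 = 56.5%, the chronological format 42/63 = 66.7% → the chronological format
Overall: Format A 111/195 = 56.9%, the chronological format 97/184 = 52.7% → Format A
The chronological format wins each industry group but Format A wins overall — the comparison reverses. The chronological format's applications skew toward tech, which has a lower base rate.

Yes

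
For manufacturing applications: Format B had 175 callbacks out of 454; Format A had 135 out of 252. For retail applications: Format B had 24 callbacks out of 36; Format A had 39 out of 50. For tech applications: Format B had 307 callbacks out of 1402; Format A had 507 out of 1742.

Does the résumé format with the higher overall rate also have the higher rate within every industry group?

Yes

Manufacturing: Format B 175/454 = 38.5%, Format A 135/252 = 53.6% → Format A
Retail: Format B 24/36 = 66.7%, Format A 39/50 = 78.0% → Format A
Tech: Format B 307/1402 = 21.9%, Format A 507/1742 = 29.1% → Format A
Overall: Format B 506/1892 = 26.7%, Format A 681/2044 = 33.3% → Format A
Format A wins overall and in every industry group — no reversal.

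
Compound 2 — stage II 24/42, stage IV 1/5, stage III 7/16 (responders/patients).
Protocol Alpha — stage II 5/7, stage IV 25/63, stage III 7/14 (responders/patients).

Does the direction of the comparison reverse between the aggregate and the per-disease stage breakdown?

Yes

Stage II: Compound 2 24/42 = 57.1%, Protocol Alpha 5/7 = 71.4% → Protocol Alpha
Stage IV: Compound 2 1/5 = 20.0%, Protocol Alpha 25/63 = 39.7% → Protocol Alpha
Stage III: Compound 2 7/16 = 43.8%, Protocol Alpha 7/14 = 50.0% → Protocol Alpha
Overall: Compound 2 32/63 = 50.8%, Protocol Alpha 37/84 = 44.0% → Compound 2
Protocol Alpha wins each disease group but Compound 2 wins overall — the comparison reverses. Protocol Alpha's patients skew toward stage IV, which has a lower base rate.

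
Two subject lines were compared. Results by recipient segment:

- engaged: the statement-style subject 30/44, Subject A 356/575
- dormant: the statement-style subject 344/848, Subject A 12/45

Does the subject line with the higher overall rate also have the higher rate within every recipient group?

Engaged: the statement-style subject 30/44 = 68.2%, Subject A 356/575 = 61.9% → the statement-style subject
Dormant: the statement-style subject 344/848 = 40.6%, Subject A 12/45 = 26.7% → the statement-style subject
Overall: the statement-style subject 374/892 = 41.9%, Subject A 368/620 = 59.4% → Subject A
The statement-style subject wins each recipient group but Subject A wins overall — the comparison reverses. The statement-style subject's sends skew toward dormant, which has a lower base rate.

No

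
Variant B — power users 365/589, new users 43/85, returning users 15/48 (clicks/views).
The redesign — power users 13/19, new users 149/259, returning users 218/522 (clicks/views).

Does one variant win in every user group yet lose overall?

Yes

Power users: Variant B 365/589 = 62.0%, the redesign 13/19 = 68.4% → the redesign
New users: Variant B 43/85 = 50.6%, the redesign 149/259 = 57.5% → the redesign
Returning users: Variant B 15/48 = 31.2%, the redesign 218/522 = 41.8% → the redesign
Overall: Variant B 423/722 = 58.6%, the redesign 380/800 = 47.5% → Variant B
The redesign wins each user group but Variant B wins overall — the comparison reverses. The redesign's views skew toward returning users, which has a lower base rate.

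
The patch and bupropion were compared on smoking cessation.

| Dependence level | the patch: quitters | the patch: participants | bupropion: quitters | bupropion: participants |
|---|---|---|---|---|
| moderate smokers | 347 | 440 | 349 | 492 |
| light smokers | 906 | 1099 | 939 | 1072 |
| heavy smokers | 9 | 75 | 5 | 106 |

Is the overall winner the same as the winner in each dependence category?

No

Moderate smokers: the patch 347/440 = 78.9%, bupropion 349/492 = 70.9% → the patch
Light smokers: the patch 906/1099 = 82.4%, bupropion 939/1072 = 87.6% → bupropion
Heavy smokers: the patch 9/75 = 12.0%, bupropion 5/106 = 4.7% → the patch
Overall: the patch 1262/1614 = 78.2%, bupropion 1293/1670 = 77.4% → the patch
Neither sweeps: the patch wins 2 of 3 groups, bupropion wins 1. The patch wins overall but not every group — no Simpson reversal.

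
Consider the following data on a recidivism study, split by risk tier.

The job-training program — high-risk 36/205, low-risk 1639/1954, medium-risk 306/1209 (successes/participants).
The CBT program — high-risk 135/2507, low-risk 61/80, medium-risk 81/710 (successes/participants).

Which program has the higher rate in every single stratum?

High-risk: the job-training program 36/205 = 17.6%, the CBT program 135/2507 = 5.4% → the job-training program
Low-risk: the job-training program 1639/1954 = 83.9%, the CBT program 61/80 = 76.2% → the job-training program
Medium-risk: the job-training program 306/1209 = 25.3%, the CBT program 81/710 = 11.4% → the job-training program
The job-training program has the higher rate in all 3 groups.

the job-training program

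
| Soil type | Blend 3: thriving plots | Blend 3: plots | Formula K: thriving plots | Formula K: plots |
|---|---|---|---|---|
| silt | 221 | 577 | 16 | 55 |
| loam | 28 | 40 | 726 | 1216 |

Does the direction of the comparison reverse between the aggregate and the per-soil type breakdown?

Silt: Blend 3 221/577 = 38.3%, Formula K 16/55 = 29.1% → Blend 3
Loam: Blend 3 28/40 = 70.0%, Formula K 726/1216 = 59.7% → Blend 3
Overall: Blend 3 249/617 = 40.4%, Formula K 742/1271 = 58.4% → Formula K
Blend 3 wins each soil group but Formula K wins overall — the comparison reverses. Blend 3's plots skew toward silt, which has a lower base rate.

Yes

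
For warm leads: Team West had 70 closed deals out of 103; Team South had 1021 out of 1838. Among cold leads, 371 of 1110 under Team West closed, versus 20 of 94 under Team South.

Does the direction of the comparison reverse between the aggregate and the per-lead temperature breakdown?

Yes

Warm: Team West 70/103 = 68.0%, Team South 1021/1838 = 55.5% → Team West
Cold: Team West 371/1110 = 33.4%, Team South 20/94 = 21.3% → Team West
Overall: Team West 441/1213 = 36.4%, Team South 1041/1932 = 53.9% → Team South
Team West wins each lead group but Team South wins overall — the comparison reverses. Team West's leads skew toward cold, which has a lower base rate.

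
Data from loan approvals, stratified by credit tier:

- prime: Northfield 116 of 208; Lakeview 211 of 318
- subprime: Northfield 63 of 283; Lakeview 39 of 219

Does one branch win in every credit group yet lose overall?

No

Prime: Northfield 116/208 = 55.8%, Lakeview 211/318 = 66.4% → Lakeview
Subprime: Northfield 63/283 = 22.3%, Lakeview 39/219 = 17.8% → Northfield
Overall: Northfield 179/491 = 36.5%, Lakeview 250/537 = 46.6% → Lakeview
Neither sweeps: Northfield wins 1 of 2 groups, Lakeview wins 1. Lakeview wins overall but not every group — no Simpson reversal.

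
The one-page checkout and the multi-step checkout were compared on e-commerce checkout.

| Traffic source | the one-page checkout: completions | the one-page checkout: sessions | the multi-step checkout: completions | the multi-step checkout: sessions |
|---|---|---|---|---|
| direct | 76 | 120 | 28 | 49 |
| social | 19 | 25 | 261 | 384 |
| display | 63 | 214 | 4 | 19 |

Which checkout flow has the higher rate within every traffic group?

the one-page checkout

Direct: the one-page checkout 76/120 = 63.3%, the multi-step checkout 28/49 = 57.1% → the one-page checkout
Social: the one-page checkout 19/25 = 76.0%, the multi-step checkout 261/384 = 68.0% → the one-page checkout
Display: the one-page checkout 63/214 = 29.4%, the multi-step checkout 4/19 = 21.1% → the one-page checkout
The one-page checkout has the higher rate in all 3 groups.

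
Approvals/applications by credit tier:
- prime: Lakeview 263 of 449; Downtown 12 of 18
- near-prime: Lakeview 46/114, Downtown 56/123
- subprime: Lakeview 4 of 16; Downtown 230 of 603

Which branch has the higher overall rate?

Prime: Lakeview 263/449 = 58.6%, Downtown 12/18 = 66.7% → Downtown
Near-prime: Lakeview 46/114 = 40.4%, Downtown 56/123 = 45.5% → Downtown
Subprime: Lakeview 4/16 = 25.0%, Downtown 230/603 = 38.1% → Downtown
Overall: Lakeview 313/579 = 54.1%, Downtown 298/744 = 40.1% → Lakeview
(Downtown wins every credit group but Lakeview wins overall — Downtown's applications skew toward the low-rate subprime group.)

Lakeview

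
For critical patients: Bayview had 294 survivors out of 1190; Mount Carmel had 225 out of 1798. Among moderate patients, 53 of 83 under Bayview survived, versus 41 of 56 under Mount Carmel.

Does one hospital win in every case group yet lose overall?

Critical: Bayview 294/1190 = 24.7%, Mount Carmel 225/1798 = 12.5% → Bayview
Moderate: Bayview 53/83 = 63.9%, Mount Carmel 41/56 = 73.2% → Mount Carmel
Overall: Bayview 347/1273 = 27.3%, Mount Carmel 266/1854 = 14.3% → Bayview
Neither sweeps: Bayview wins 1 of 2 groups, Mount Carmel wins 1. Bayview wins overall but not every group — no Simpson reversal.

No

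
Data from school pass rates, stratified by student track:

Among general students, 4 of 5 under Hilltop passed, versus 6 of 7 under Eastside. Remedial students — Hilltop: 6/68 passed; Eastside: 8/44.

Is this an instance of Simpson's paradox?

No

General: Hilltop 4/5 = 80.0%, Eastside 6/7 = 85.7% → Eastside
Remedial: Hilltop 6/68 = 8.8%, Eastside 8/44 = 18.2% → Eastside
Overall: Hilltop 10/73 = 13.7%, Eastside 14/51 = 27.5% → Eastside
Eastside wins overall and in every student group — no reversal.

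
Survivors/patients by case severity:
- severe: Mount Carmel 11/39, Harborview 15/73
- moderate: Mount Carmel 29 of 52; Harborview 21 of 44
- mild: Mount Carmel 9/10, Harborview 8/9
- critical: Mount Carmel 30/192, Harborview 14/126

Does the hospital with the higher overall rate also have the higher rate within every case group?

Yes

Severe: Mount Carmel 11/39 = 28.2%, Harborview 15/73 = 20.5% → Mount Carmel
Moderate: Mount Carmel 29/52 = 55.8%, Harborview 21/44 = 47.7% → Mount Carmel
Mild: Mount Carmel 9/10 = 90.0%, Harborview 8/9 = 88.9% → Mount Carmel
Critical: Mount Carmel 30/192 = 15.6%, Harborview 14/126 = 11.1% → Mount Carmel
Overall: Mount Carmel 79/293 = 27.0%, Harborview 58/252 = 23.0% → Mount Carmel
Mount Carmel wins overall and in every case group — no reversal.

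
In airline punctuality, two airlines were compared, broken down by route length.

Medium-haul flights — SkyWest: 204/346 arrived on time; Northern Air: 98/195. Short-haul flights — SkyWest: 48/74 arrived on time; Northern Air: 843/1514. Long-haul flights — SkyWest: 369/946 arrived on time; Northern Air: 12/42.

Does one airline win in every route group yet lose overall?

Medium-haul: SkyWest 204/346 = 59.0%, Northern Air 98/195 = 50.3% → SkyWest
Short-haul: SkyWest 48/74 = 64.9%, Northern Air 843/1514 = 55.7% → SkyWest
Long-haul: SkyWest 369/946 = 39.0%, Northern Air 12/42 = 28.6% → SkyWest
Overall: SkyWest 621/1366 = 45.5%, Northern Air 953/1751 = 54.4% → Northern Air
SkyWest wins each route group but Northern Air wins overall — the comparison reverses. SkyWest's flights skew toward long-haul, which has a lower base rate.

Yes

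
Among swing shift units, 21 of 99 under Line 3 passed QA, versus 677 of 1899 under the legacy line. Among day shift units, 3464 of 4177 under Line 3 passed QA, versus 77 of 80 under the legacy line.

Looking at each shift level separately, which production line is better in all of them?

Swing shift: Line 3 21/99 = 21.2%, the legacy line 677/1899 = 35.7% → the legacy line
Day shift: Line 3 3464/4177 = 82.9%, the legacy line 77/80 = 96.2% → the legacy line
The legacy line has the higher rate in both groups.

the legacy line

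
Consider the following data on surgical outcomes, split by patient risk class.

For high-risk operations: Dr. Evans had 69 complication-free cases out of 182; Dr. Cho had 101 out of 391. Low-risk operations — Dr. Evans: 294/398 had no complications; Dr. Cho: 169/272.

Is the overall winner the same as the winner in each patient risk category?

High-risk: Dr. Evans 69/182 = 37.9%, Dr. Cho 101/391 = 25.8% → Dr. Evans
Low-risk: Dr. Evans 294/398 = 73.9%, Dr. Cho 169/272 = 62.1% → Dr. Evans
Overall: Dr. Evans 363/580 = 62.6%, Dr. Cho 270/663 = 40.7% → Dr. Evans
Dr. Evans wins overall and in every patient risk group — no reversal.

Yes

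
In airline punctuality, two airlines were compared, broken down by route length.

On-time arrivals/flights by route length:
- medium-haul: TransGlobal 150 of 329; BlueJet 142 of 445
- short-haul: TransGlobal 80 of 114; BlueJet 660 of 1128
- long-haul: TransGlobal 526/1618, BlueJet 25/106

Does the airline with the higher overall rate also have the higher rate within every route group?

No

Medium-haul: TransGlobal 150/329 = 45.6%, BlueJet 142/445 = 31.9% → TransGlobal
Short-haul: TransGlobal 80/114 = 70.2%, BlueJet 660/1128 = 58.5% → TransGlobal
Long-haul: TransGlobal 526/1618 = 32.5%, BlueJet 25/106 = 23.6% → TransGlobal
Overall: TransGlobal 756/2061 = 36.7%, BlueJet 827/1679 = 49.3% → BlueJet
TransGlobal wins each route group but BlueJet wins overall — the comparison reverses. TransGlobal's flights skew toward long-haul, which has a lower base rate.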